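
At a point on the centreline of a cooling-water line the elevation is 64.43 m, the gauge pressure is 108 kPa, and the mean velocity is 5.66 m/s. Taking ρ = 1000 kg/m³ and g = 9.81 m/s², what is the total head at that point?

Pressure head ψ = P/(ρg) = 108×1000 / (1000 × 9.81) = 11.01 m.
Velocity head = v²/(2g) = 5.66² / (2 × 9.81) = 1.633 m.
h = z + ψ + v²/(2g) = 64.43 + 11.01 + 1.633 = 77.07 m.

h ≈ 77.07 m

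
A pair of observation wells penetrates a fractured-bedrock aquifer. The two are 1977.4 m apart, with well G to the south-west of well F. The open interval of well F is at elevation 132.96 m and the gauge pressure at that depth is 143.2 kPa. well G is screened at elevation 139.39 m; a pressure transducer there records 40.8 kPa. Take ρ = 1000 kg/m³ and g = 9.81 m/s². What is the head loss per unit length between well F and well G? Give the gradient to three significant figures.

Pressure head at well F: ψ = P/(ρg) = 143.2×1000 / (1000 × 9.81) = 14.60 m.
Total head at well F: h = z + ψ = 132.96 + 14.60 = 147.56 m.
Pressure head at well G: ψ = P/(ρg) = 40.8×1000 / (1000 × 9.81) = 4.16 m.
Total head at well G: h = z + ψ = 139.39 + 4.16 = 143.55 m.
Head difference: h(well F) − h(well G) = 147.56 − 143.55 = 4.01 m.
Hydraulic gradient: i = |Δh| / L = 4.01 / 1977.4 = 0.00203.

i ≈ 0.00203 m/m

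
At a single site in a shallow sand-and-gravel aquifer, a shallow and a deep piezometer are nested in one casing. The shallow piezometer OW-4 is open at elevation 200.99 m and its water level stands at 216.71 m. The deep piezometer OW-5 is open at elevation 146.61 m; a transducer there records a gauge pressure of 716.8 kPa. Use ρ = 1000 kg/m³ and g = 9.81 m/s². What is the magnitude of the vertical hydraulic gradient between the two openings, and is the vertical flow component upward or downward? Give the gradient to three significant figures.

Total head at OW-4: h = 216.71 m (water level in the standpipe).
Pressure head at OW-5: ψ = P/(ρg) = 716.8×1000 / (1000 × 9.81) = 73.07 m.
Total head at OW-5: h = z + ψ = 146.61 + 73.07 = 219.68 m.
Δh = h(OW-4) − h(OW-5) = 216.71 − 219.68 = -2.97 m.
Vertical separation Δz = 200.99 − 146.61 = 54.38 m.
|i_v| = |Δh| / Δz = 2.97 / 54.38 = 0.0546.
Head is higher in the deep piezometer, so vertical flow is upward (discharge condition).

|i_v| ≈ 0.0546; vertical flow is upward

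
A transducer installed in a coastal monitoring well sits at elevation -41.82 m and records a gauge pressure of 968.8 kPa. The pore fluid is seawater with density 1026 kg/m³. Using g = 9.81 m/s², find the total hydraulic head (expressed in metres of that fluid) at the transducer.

ψ = P/(ρg) = 968.8×1000 / (1026 × 9.81) = 96.25 m.
h = z + ψ = -41.82 + 96.25 = 54.43 m.

h ≈ 54.43 m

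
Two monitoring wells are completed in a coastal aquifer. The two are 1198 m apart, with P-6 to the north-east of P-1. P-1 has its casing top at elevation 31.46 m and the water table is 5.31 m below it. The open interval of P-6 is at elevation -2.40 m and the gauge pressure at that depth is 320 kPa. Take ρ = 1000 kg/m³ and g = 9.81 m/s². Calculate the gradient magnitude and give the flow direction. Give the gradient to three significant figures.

i ≈ 0.00340; groundwater flows toward the south-west

Total head at P-1: h = 31.46 − 5.31 = 26.15 m.
Pressure head at P-6: ψ = P/(ρg) = 320×1000 / (1000 × 9.81) = 32.62 m.
Total head at P-6: h = z + ψ = -2.40 + 32.62 = 30.22 m.
Head difference: h(P-1) − h(P-6) = 26.15 − 30.22 = -4.07 m.
Hydraulic gradient: i = |Δh| / L = 4.07 / 1198 = 0.00340.
Flow is from higher to lower head: from P-6 toward P-1, i.e. toward the south-west.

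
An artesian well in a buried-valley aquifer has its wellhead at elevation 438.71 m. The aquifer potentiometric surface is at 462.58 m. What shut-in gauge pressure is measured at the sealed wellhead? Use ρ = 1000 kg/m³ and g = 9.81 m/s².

Head above the cap: Δh = 462.58 − 438.71 = 23.87 m.
P = ρgΔh = 1000 × 9.81 × 23.87 = 234165 Pa ≈ 234 kPa.

P ≈ 234 kPa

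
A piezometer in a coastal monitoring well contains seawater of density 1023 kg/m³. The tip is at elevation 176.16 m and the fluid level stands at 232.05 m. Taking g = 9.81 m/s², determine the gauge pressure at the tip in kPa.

Pressure head ψ = h − z = 232.05 − 176.16 = 55.89 m.
P = ρgψ = 1023 × 9.81 × 55.89 = 560891 Pa ≈ 561 kPa.

P ≈ 561 kPa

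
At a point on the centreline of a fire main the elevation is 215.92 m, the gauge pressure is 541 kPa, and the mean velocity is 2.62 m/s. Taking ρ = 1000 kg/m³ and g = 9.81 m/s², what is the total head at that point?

Pressure head ψ = P/(ρg) = 541×1000 / (1000 × 9.81) = 55.15 m.
Velocity head = v²/(2g) = 2.62² / (2 × 9.81) = 0.350 m.
h = z + ψ + v²/(2g) = 215.92 + 55.15 + 0.350 = 271.42 m.

h ≈ 271.42 m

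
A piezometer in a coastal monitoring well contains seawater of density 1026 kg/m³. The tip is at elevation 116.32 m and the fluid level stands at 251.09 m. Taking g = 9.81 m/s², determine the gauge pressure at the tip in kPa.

Pressure head ψ = h − z = 251.09 − 116.32 = 134.77 m.
P = ρgψ = 1026 × 9.81 × 134.77 = 1356468 Pa ≈ 1360 kPa.

P ≈ 1360 kPa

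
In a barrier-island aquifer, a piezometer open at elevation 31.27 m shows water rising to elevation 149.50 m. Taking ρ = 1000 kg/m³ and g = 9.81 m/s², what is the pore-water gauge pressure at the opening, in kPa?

Pressure head ψ = h − z = 149.50 − 31.27 = 118.23 m.
P = ρgψ = 1000 × 9.81 × 118.23 = 1159836 Pa ≈ 1160 kPa.

P ≈ 1160 kPa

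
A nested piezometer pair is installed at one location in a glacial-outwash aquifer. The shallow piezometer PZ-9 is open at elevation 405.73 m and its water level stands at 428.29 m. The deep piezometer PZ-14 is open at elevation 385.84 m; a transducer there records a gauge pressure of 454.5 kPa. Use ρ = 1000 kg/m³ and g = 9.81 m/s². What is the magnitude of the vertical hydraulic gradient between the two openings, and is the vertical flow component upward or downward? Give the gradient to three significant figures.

|i_v| ≈ 0.195; vertical flow is upward

Total head at PZ-9: h = 428.29 m (water level in the standpipe).
Pressure head at PZ-14: ψ = P/(ρg) = 454.5×1000 / (1000 × 9.81) = 46.33 m.
Total head at PZ-14: h = z + ψ = 385.84 + 46.33 = 432.17 m.
Δh = h(PZ-9) − h(PZ-14) = 428.29 − 432.17 = -3.88 m.
Vertical separation Δz = 405.73 − 385.84 = 19.89 m.
|i_v| = |Δh| / Δz = 3.88 / 19.89 = 0.195.
Head is higher in the deep piezometer, so vertical flow is upward (discharge condition).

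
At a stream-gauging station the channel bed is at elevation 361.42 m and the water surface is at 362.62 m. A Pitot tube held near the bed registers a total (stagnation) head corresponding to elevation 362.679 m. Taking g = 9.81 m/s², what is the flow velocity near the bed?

Near the bed, under hydrostatic conditions, the piezometric head (z + ψ) equals the free-surface elevation, 362.62 m.
Velocity head = total − piezometric = 362.679 − 362.62 = 0.059 m.
v = √(2g·h_v) = √(2 × 9.81 × 0.059) = 1.08 m/s.

v ≈ 1.08 m/s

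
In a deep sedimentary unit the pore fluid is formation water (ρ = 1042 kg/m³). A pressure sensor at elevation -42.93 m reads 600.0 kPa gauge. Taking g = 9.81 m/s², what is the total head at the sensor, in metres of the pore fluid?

h ≈ 15.77 m

ψ = P/(ρg) = 600.0×1000 / (1042 × 9.81) = 58.70 m.
h = z + ψ = -42.93 + 58.70 = 15.77 m.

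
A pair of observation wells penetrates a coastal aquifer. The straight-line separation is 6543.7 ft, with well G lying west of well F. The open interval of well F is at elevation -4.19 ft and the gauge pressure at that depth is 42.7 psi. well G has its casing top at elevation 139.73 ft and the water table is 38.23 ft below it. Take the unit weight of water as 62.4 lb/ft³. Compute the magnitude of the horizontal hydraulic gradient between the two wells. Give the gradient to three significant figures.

Pressure head at well F: ψ = 144·P/γ = 144 × 42.7 / 62.4 = 98.54 ft.
Total head at well F: h = z + ψ = -4.19 + 98.54 = 94.35 ft.
Total head at well G: h = 139.73 − 38.23 = 101.50 ft.
Head difference: h(well F) − h(well G) = 94.35 − 101.50 = -7.15 ft.
Hydraulic gradient: i = |Δh| / L = 7.15 / 6543.7 = 0.00109.

i ≈ 0.00109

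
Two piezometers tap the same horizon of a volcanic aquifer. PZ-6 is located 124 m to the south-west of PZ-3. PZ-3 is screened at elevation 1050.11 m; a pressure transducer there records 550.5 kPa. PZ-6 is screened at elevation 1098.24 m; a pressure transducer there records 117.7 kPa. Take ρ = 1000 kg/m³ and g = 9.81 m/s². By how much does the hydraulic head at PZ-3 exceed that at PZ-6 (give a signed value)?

Δh ≈ -4.01 m

Pressure head at PZ-3: ψ = P/(ρg) = 550.5×1000 / (1000 × 9.81) = 56.12 m.
Total head at PZ-3: h = z + ψ = 1050.11 + 56.12 = 1106.23 m.
Pressure head at PZ-6: ψ = P/(ρg) = 117.7×1000 / (1000 × 9.81) = 12.00 m.
Total head at PZ-6: h = z + ψ = 1098.24 + 12.00 = 1110.24 m.
Head difference: h(PZ-3) − h(PZ-6) = 1106.23 − 1110.24 = -4.01 m.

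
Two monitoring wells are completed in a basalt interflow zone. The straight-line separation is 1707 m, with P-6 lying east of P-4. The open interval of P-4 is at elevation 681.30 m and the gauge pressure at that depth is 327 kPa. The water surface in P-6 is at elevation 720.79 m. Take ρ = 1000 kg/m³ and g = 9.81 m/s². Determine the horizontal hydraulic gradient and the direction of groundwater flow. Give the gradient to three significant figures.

Pressure head at P-4: ψ = P/(ρg) = 327×1000 / (1000 × 9.81) = 33.33 m.
Total head at P-4: h = z + ψ = 681.30 + 33.33 = 714.63 m.
Total head at P-6: h = 720.79 m (water level in the piezometer is the total head).
Head difference: h(P-4) − h(P-6) = 714.63 − 720.79 = -6.16 m.
Hydraulic gradient: i = |Δh| / L = 6.16 / 1707 = 0.00361.
Flow is from higher to lower head: from P-6 toward P-4, i.e. toward the west.

i ≈ 0.00361; groundwater flows toward the west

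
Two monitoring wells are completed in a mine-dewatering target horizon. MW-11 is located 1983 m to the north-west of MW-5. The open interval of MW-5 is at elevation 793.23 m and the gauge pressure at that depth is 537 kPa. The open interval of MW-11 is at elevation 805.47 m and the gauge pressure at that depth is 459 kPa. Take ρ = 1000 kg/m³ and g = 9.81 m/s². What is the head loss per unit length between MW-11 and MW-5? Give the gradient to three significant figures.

i ≈ 0.00216 m/m

Pressure head at MW-5: ψ = P/(ρg) = 537×1000 / (1000 × 9.81) = 54.74 m.
Total head at MW-5: h = z + ψ = 793.23 + 54.74 = 847.97 m.
Pressure head at MW-11: ψ = P/(ρg) = 459×1000 / (1000 × 9.81) = 46.79 m.
Total head at MW-11: h = z + ψ = 805.47 + 46.79 = 852.26 m.
Head difference: h(MW-5) − h(MW-11) = 847.97 − 852.26 = -4.29 m.
Hydraulic gradient: i = |Δh| / L = 4.29 / 1983 = 0.00216.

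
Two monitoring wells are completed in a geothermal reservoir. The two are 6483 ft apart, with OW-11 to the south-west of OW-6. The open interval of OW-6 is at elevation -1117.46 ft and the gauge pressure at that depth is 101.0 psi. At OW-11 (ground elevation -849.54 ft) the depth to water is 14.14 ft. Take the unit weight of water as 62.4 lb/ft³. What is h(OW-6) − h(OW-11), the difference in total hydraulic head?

Δh ≈ -20.70 ft

Pressure head at OW-6: ψ = 144·P/γ = 144 × 101.0 / 62.4 = 233.08 ft.
Total head at OW-6: h = z + ψ = -1117.46 + 233.08 = -884.38 ft.
Total head at OW-11: h = -849.54 − 14.14 = -863.68 ft.
Head difference: h(OW-6) − h(OW-11) = -884.38 − (-863.68) = -20.70 ft.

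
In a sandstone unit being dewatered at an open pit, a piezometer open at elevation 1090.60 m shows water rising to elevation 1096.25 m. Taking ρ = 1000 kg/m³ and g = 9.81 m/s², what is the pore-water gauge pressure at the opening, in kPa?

Pressure head ψ = h − z = 1096.25 − 1090.60 = 5.65 m.
P = ρgψ = 1000 × 9.81 × 5.65 = 55426 Pa ≈ 55.4 kPa.

P ≈ 55.4 kPa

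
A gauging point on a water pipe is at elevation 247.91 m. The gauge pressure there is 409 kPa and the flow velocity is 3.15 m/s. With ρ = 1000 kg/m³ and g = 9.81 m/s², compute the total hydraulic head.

Pressure head ψ = P/(ρg) = 409×1000 / (1000 × 9.81) = 41.69 m.
Velocity head = v²/(2g) = 3.15² / (2 × 9.81) = 0.506 m.
h = z + ψ + v²/(2g) = 247.91 + 41.69 + 0.506 = 290.11 m.

h ≈ 290.11 m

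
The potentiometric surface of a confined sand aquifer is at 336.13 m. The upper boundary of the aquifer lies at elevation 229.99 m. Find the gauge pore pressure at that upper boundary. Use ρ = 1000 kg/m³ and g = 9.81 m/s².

Pressure head at the aquifer top: ψ = h − z = 336.13 − 229.99 = 106.14 m.
P = ρgψ = 1000 × 9.81 × 106.14 = 1041233 Pa ≈ 1040 kPa.

P ≈ 1040 kPa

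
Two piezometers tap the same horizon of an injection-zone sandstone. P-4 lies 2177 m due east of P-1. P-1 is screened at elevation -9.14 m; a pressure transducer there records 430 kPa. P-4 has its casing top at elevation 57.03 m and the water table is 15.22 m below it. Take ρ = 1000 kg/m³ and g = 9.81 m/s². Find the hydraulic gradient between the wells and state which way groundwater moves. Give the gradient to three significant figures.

i ≈ 0.00327; groundwater flows toward the west

Pressure head at P-1: ψ = P/(ρg) = 430×1000 / (1000 × 9.81) = 43.83 m.
Total head at P-1: h = z + ψ = -9.14 + 43.83 = 34.69 m.
Total head at P-4: h = 57.03 − 15.22 = 41.81 m.
Head difference: h(P-1) − h(P-4) = 34.69 − 41.81 = -7.12 m.
Hydraulic gradient: i = |Δh| / L = 7.12 / 2177 = 0.00327.
Flow is from higher to lower head: from P-4 toward P-1, i.e. toward the west.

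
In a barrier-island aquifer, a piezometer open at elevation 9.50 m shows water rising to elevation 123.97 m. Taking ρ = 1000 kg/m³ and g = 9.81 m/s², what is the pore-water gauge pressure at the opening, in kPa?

Pressure head ψ = h − z = 123.97 − 9.50 = 114.47 m.
P = ρgψ = 1000 × 9.81 × 114.47 = 1122951 Pa ≈ 1120 kPa.

P ≈ 1120 kPa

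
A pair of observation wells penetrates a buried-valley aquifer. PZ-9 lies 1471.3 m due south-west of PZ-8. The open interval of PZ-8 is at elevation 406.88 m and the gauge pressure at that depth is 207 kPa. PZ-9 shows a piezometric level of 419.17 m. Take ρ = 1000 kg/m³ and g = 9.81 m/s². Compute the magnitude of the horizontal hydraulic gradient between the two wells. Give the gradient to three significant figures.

Pressure head at PZ-8: ψ = P/(ρg) = 207×1000 / (1000 × 9.81) = 21.10 m.
Total head at PZ-8: h = z + ψ = 406.88 + 21.10 = 427.98 m.
Total head at PZ-9: h = 419.17 m (water level in the piezometer is the total head).
Head difference: h(PZ-8) − h(PZ-9) = 427.98 − 419.17 = 8.81 m.
Hydraulic gradient: i = |Δh| / L = 8.81 / 1471.3 = 0.00599.

i ≈ 0.00599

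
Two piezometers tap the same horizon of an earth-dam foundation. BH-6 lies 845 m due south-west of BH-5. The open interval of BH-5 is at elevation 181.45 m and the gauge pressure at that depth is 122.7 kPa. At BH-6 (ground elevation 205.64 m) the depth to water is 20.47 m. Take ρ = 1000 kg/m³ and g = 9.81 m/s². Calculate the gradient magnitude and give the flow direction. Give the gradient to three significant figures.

Pressure head at BH-5: ψ = P/(ρg) = 122.7×1000 / (1000 × 9.81) = 12.51 m.
Total head at BH-5: h = z + ψ = 181.45 + 12.51 = 193.96 m.
Total head at BH-6: h = 205.64 − 20.47 = 185.17 m.
Head difference: h(BH-5) − h(BH-6) = 193.96 − 185.17 = 8.79 m.
Hydraulic gradient: i = |Δh| / L = 8.79 / 845 = 0.0104.
Flow is from higher to lower head: from BH-5 toward BH-6, i.e. toward the south-west.

i ≈ 0.0104; groundwater flows toward the south-west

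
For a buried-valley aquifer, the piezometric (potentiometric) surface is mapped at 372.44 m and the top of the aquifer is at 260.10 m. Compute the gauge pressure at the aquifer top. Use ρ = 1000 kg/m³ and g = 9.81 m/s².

Pressure head at the aquifer top: ψ = h − z = 372.44 − 260.10 = 112.34 m.
P = ρgψ = 1000 × 9.81 × 112.34 = 1102055 Pa ≈ 1100 kPa.

P ≈ 1100 kPa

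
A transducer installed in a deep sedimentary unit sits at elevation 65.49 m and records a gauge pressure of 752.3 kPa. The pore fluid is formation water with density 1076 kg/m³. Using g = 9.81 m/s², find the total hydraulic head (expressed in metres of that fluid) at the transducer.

ψ = P/(ρg) = 752.3×1000 / (1076 × 9.81) = 71.27 m.
h = z + ψ = 65.49 + 71.27 = 136.76 m.

h ≈ 136.76 m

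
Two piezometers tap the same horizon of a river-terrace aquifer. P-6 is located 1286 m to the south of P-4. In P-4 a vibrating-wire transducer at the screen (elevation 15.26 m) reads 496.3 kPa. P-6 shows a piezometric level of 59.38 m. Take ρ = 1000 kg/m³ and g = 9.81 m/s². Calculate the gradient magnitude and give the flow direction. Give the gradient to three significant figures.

Pressure head at P-4: ψ = P/(ρg) = 496.3×1000 / (1000 × 9.81) = 50.59 m.
Total head at P-4: h = z + ψ = 15.26 + 50.59 = 65.85 m.
Total head at P-6: h = 59.38 m (water level in the piezometer is the total head).
Head difference: h(P-4) − h(P-6) = 65.85 − 59.38 = 6.47 m.
Hydraulic gradient: i = |Δh| / L = 6.47 / 1286 = 0.00503.
Flow is from higher to lower head: from P-4 toward P-6, i.e. toward the south.

i ≈ 0.00503; groundwater flows toward the south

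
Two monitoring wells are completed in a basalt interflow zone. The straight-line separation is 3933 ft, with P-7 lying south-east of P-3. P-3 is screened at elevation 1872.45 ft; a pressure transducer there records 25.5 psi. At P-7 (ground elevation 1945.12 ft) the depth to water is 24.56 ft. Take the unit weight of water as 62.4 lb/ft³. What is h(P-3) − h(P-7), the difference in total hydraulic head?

Δh ≈ 10.74 ft

Pressure head at P-3: ψ = 144·P/γ = 144 × 25.5 / 62.4 = 58.85 ft.
Total head at P-3: h = z + ψ = 1872.45 + 58.85 = 1931.30 ft.
Total head at P-7: h = 1945.12 − 24.56 = 1920.56 ft.
Head difference: h(P-3) − h(P-7) = 1931.30 − 1920.56 = 10.74 ft.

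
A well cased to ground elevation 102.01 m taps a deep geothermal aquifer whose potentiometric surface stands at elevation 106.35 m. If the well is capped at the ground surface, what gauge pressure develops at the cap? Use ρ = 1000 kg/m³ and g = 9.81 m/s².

Head above the cap: Δh = 106.35 − 102.01 = 4.34 m.
P = ρgΔh = 1000 × 9.81 × 4.34 = 42575 Pa ≈ 42.6 kPa.

P ≈ 42.6 kPa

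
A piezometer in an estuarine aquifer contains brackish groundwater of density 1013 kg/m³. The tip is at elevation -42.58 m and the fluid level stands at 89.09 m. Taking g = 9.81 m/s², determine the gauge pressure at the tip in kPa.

Pressure head ψ = h − z = 89.09 − (-42.58) = 131.67 m.
P = ρgψ = 1013 × 9.81 × 131.67 = 1308475 Pa ≈ 1310 kPa.

P ≈ 1310 kPa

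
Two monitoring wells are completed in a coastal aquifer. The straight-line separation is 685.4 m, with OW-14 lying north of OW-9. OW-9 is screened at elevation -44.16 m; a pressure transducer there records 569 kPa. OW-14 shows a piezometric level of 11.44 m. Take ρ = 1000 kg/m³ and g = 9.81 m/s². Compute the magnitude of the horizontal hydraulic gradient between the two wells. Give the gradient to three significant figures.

Pressure head at OW-9: ψ = P/(ρg) = 569×1000 / (1000 × 9.81) = 58.00 m.
Total head at OW-9: h = z + ψ = -44.16 + 58.00 = 13.84 m.
Total head at OW-14: h = 11.44 m (water level in the piezometer is the total head).
Head difference: h(OW-9) − h(OW-14) = 13.84 − 11.44 = 2.40 m.
Hydraulic gradient: i = |Δh| / L = 2.40 / 685.4 = 0.00350.

i ≈ 0.00350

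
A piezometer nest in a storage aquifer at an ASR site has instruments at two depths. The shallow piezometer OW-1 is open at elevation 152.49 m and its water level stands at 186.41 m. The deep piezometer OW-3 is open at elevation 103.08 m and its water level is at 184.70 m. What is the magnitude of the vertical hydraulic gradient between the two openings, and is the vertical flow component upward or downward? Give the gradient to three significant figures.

Total head at OW-1: h = 186.41 m (water level in the standpipe).
Total head at OW-3: h = 184.70 m.
Δh = h(OW-1) − h(OW-3) = 186.41 − 184.70 = 1.71 m.
Vertical separation Δz = 152.49 − 103.08 = 49.41 m.
|i_v| = |Δh| / Δz = 1.71 / 49.41 = 0.0346.
Head is higher in the shallow piezometer, so vertical flow is downward (recharge condition).

|i_v| ≈ 0.0346; vertical flow is downward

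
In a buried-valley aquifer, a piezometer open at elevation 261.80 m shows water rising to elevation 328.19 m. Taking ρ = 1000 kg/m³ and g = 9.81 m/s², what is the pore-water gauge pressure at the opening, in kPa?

P ≈ 651 kPa

Pressure head ψ = h − z = 328.19 − 261.80 = 66.39 m.
P = ρgψ = 1000 × 9.81 × 66.39 = 651286 Pa ≈ 651 kPa.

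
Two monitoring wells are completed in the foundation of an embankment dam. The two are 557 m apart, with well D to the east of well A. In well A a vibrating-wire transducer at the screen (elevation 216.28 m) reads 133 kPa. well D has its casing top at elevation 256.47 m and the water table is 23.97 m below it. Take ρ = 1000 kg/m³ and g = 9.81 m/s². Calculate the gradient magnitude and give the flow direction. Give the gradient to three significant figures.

Pressure head at well A: ψ = P/(ρg) = 133×1000 / (1000 × 9.81) = 13.56 m.
Total head at well A: h = z + ψ = 216.28 + 13.56 = 229.84 m.
Total head at well D: h = 256.47 − 23.97 = 232.50 m.
Head difference: h(well A) − h(well D) = 229.84 − 232.50 = -2.66 m.
Hydraulic gradient: i = |Δh| / L = 2.66 / 557 = 0.00478.
Flow is from higher to lower head: from well D toward well A, i.e. toward the west.

i ≈ 0.00478; groundwater flows toward the west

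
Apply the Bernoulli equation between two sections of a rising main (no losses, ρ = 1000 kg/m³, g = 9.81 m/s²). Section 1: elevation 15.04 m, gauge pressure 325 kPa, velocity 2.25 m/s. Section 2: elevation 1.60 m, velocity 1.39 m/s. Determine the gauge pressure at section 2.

Pressure head at 1: ψ₁ = P₁/(ρg) = 325×1000 / (1000 × 9.81) = 33.13 m.
Velocity heads: v₁²/2g = 2.25²/19.62 = 0.258 m; v₂²/2g = 1.39²/19.62 = 0.098 m.
Total head H = z₁ + ψ₁ + v₁²/2g = 15.04 + 33.13 + 0.258 = 48.43 m.
ψ₂ = H − z₂ − v₂²/2g = 48.43 − 1.60 − 0.098 = 46.73 m.
P₂ = ρgψ₂ = 1000 × 9.81 × 46.73 ≈ 458 kPa.

P₂ ≈ 458 kPa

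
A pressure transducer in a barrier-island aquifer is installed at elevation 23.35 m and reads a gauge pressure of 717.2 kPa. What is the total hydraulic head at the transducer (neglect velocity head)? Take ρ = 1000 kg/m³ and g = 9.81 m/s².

h ≈ 96.46 m

ψ = P/(ρg) = 717.2×1000 / (1000 × 9.81) = 73.11 m.
h = z + ψ = 23.35 + 73.11 = 96.46 m.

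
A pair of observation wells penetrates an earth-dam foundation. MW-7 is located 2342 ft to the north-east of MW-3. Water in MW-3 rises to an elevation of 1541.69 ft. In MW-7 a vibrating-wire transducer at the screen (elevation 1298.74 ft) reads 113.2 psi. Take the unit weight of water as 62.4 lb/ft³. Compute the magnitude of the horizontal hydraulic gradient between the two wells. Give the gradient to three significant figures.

Total head at MW-3: h = 1541.69 ft (water level in the piezometer is the total head).
Pressure head at MW-7: ψ = 144·P/γ = 144 × 113.2 / 62.4 = 261.23 ft.
Total head at MW-7: h = z + ψ = 1298.74 + 261.23 = 1559.97 ft.
Head difference: h(MW-3) − h(MW-7) = 1541.69 − 1559.97 = -18.28 ft.
Hydraulic gradient: i = |Δh| / L = 18.28 / 2342 = 0.00781.

i ≈ 0.00781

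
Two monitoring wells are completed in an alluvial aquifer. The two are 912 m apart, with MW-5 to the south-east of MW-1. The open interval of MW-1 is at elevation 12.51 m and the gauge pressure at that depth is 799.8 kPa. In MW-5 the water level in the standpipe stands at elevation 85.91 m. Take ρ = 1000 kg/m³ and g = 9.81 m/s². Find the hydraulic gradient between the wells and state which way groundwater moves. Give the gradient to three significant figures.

Pressure head at MW-1: ψ = P/(ρg) = 799.8×1000 / (1000 × 9.81) = 81.53 m.
Total head at MW-1: h = z + ψ = 12.51 + 81.53 = 94.04 m.
Total head at MW-5: h = 85.91 m (water level in the piezometer is the total head).
Head difference: h(MW-1) − h(MW-5) = 94.04 − 85.91 = 8.13 m.
Hydraulic gradient: i = |Δh| / L = 8.13 / 912 = 0.00891.
Flow is from higher to lower head: from MW-1 toward MW-5, i.e. toward the south-east.

i ≈ 0.00891; groundwater flows toward the south-east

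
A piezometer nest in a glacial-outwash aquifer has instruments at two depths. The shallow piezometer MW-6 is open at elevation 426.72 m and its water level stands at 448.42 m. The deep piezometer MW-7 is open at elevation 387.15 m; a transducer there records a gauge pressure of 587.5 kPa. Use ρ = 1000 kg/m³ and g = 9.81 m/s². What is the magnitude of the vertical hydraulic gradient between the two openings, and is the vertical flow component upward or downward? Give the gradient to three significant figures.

Total head at MW-6: h = 448.42 m (water level in the standpipe).
Pressure head at MW-7: ψ = P/(ρg) = 587.5×1000 / (1000 × 9.81) = 59.89 m.
Total head at MW-7: h = z + ψ = 387.15 + 59.89 = 447.04 m.
Δh = h(MW-6) − h(MW-7) = 448.42 − 447.04 = 1.38 m.
Vertical separation Δz = 426.72 − 387.15 = 39.57 m.
|i_v| = |Δh| / Δz = 1.38 / 39.57 = 0.0349.
Head is higher in the shallow piezometer, so vertical flow is downward (recharge condition).

|i_v| ≈ 0.0349; vertical flow is downward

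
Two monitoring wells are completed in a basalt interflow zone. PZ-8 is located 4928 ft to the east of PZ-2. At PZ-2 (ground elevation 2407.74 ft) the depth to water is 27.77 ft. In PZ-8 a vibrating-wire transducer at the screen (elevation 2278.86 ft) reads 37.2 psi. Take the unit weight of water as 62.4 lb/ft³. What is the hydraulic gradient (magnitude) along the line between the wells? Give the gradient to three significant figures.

i ≈ 0.00310

Total head at PZ-2: h = 2407.74 − 27.77 = 2379.97 ft.
Pressure head at PZ-8: ψ = 144·P/γ = 144 × 37.2 / 62.4 = 85.85 ft.
Total head at PZ-8: h = z + ψ = 2278.86 + 85.85 = 2364.71 ft.
Head difference: h(PZ-2) − h(PZ-8) = 2379.97 − 2364.71 = 15.26 ft.
Hydraulic gradient: i = |Δh| / L = 15.26 / 4928 = 0.00310.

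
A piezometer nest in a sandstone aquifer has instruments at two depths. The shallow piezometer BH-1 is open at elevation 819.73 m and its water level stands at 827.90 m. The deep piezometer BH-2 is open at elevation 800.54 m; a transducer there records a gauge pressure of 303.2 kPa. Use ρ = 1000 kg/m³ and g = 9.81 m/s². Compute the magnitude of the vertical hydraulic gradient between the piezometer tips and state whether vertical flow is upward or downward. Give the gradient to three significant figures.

Total head at BH-1: h = 827.90 m (water level in the standpipe).
Pressure head at BH-2: ψ = P/(ρg) = 303.2×1000 / (1000 × 9.81) = 30.91 m.
Total head at BH-2: h = z + ψ = 800.54 + 30.91 = 831.45 m.
Δh = h(BH-1) − h(BH-2) = 827.90 − 831.45 = -3.55 m.
Vertical separation Δz = 819.73 − 800.54 = 19.19 m.
|i_v| = |Δh| / Δz = 3.55 / 19.19 = 0.185.
Head is higher in the deep piezometer, so vertical flow is upward (discharge condition).

|i_v| ≈ 0.185; vertical flow is upward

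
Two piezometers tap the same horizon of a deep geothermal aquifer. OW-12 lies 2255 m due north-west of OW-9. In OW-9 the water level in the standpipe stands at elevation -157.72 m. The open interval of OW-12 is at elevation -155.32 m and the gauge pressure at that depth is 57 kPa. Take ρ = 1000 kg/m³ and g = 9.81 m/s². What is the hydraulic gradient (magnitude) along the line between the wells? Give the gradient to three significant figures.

i ≈ 0.00364

Total head at OW-9: h = -157.72 m (water level in the piezometer is the total head).
Pressure head at OW-12: ψ = P/(ρg) = 57×1000 / (1000 × 9.81) = 5.81 m.
Total head at OW-12: h = z + ψ = -155.32 + 5.81 = -149.51 m.
Head difference: h(OW-9) − h(OW-12) = -157.72 − (-149.51) = -8.21 m.
Hydraulic gradient: i = |Δh| / L = 8.21 / 2255 = 0.00364.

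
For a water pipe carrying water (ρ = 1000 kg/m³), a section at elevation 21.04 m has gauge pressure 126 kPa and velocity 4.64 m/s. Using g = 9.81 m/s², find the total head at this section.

h ≈ 34.98 m

Pressure head ψ = P/(ρg) = 126×1000 / (1000 × 9.81) = 12.84 m.
Velocity head = v²/(2g) = 4.64² / (2 × 9.81) = 1.097 m.
h = z + ψ + v²/(2g) = 21.04 + 12.84 + 1.097 = 34.98 m.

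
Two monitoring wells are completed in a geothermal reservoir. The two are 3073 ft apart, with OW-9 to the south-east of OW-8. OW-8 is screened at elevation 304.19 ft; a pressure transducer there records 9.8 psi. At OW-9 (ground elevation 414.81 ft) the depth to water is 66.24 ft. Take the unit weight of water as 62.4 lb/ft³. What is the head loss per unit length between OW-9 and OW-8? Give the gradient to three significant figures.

i ≈ 0.00708 ft/ft

Pressure head at OW-8: ψ = 144·P/γ = 144 × 9.8 / 62.4 = 22.62 ft.
Total head at OW-8: h = z + ψ = 304.19 + 22.62 = 326.81 ft.
Total head at OW-9: h = 414.81 − 66.24 = 348.57 ft.
Head difference: h(OW-8) − h(OW-9) = 326.81 − 348.57 = -21.76 ft.
Hydraulic gradient: i = |Δh| / L = 21.76 / 3073 = 0.00708.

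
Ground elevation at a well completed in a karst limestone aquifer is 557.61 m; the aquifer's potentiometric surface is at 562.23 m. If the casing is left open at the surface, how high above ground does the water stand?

Water rises to the potentiometric surface, so the rise above ground = 562.23 − 557.61 = 4.62 m.

≈ 4.62 m above ground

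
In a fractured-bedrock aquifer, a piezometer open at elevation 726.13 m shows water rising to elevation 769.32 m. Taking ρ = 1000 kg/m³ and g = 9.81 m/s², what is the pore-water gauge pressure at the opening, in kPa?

Pressure head ψ = h − z = 769.32 − 726.13 = 43.19 m.
P = ρgψ = 1000 × 9.81 × 43.19 = 423694 Pa ≈ 424 kPa.

P ≈ 424 kPa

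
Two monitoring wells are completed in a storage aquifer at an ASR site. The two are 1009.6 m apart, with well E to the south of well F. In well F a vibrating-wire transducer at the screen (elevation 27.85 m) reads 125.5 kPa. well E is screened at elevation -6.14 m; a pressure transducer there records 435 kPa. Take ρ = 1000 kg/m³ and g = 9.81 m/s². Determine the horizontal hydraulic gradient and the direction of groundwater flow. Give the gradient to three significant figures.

i ≈ 0.00242; groundwater flows toward the south

Pressure head at well F: ψ = P/(ρg) = 125.5×1000 / (1000 × 9.81) = 12.79 m.
Total head at well F: h = z + ψ = 27.85 + 12.79 = 40.64 m.
Pressure head at well E: ψ = P/(ρg) = 435×1000 / (1000 × 9.81) = 44.34 m.
Total head at well E: h = z + ψ = -6.14 + 44.34 = 38.20 m.
Head difference: h(well F) − h(well E) = 40.64 − 38.20 = 2.44 m.
Hydraulic gradient: i = |Δh| / L = 2.44 / 1009.6 = 0.00242.
Flow is from higher to lower head: from well F toward well E, i.e. toward the south.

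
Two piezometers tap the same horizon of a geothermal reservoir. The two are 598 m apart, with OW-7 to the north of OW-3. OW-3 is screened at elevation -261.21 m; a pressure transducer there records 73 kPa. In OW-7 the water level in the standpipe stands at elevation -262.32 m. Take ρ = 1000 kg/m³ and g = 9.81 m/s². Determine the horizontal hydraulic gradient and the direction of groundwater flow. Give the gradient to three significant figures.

i ≈ 0.0143; groundwater flows toward the north

Pressure head at OW-3: ψ = P/(ρg) = 73×1000 / (1000 × 9.81) = 7.44 m.
Total head at OW-3: h = z + ψ = -261.21 + 7.44 = -253.77 m.
Total head at OW-7: h = -262.32 m (water level in the piezometer is the total head).
Head difference: h(OW-3) − h(OW-7) = -253.77 − (-262.32) = 8.55 m.
Hydraulic gradient: i = |Δh| / L = 8.55 / 598 = 0.0143.
Flow is from higher to lower head: from OW-3 toward OW-7, i.e. toward the north.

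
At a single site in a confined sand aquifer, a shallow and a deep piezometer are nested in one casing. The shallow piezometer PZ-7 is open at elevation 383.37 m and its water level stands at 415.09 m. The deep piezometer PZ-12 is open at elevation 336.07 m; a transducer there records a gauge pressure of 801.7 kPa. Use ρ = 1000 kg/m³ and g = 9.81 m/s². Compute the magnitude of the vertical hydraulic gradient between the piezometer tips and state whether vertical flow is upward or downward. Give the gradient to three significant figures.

Total head at PZ-7: h = 415.09 m (water level in the standpipe).
Pressure head at PZ-12: ψ = P/(ρg) = 801.7×1000 / (1000 × 9.81) = 81.72 m.
Total head at PZ-12: h = z + ψ = 336.07 + 81.72 = 417.79 m.
Δh = h(PZ-7) − h(PZ-12) = 415.09 − 417.79 = -2.70 m.
Vertical separation Δz = 383.37 − 336.07 = 47.30 m.
|i_v| = |Δh| / Δz = 2.70 / 47.30 = 0.0571.
Head is higher in the deep piezometer, so vertical flow is upward (discharge condition).

|i_v| ≈ 0.0571; vertical flow is upward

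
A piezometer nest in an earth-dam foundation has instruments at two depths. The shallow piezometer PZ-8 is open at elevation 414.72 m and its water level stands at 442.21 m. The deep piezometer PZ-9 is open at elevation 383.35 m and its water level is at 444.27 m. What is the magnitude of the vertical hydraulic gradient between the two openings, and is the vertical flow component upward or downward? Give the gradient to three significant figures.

Total head at PZ-8: h = 442.21 m (water level in the standpipe).
Total head at PZ-9: h = 444.27 m.
Δh = h(PZ-8) − h(PZ-9) = 442.21 − 444.27 = -2.06 m.
Vertical separation Δz = 414.72 − 383.35 = 31.37 m.
|i_v| = |Δh| / Δz = 2.06 / 31.37 = 0.0657.
Head is higher in the deep piezometer, so vertical flow is upward (discharge condition).

|i_v| ≈ 0.0657; vertical flow is upward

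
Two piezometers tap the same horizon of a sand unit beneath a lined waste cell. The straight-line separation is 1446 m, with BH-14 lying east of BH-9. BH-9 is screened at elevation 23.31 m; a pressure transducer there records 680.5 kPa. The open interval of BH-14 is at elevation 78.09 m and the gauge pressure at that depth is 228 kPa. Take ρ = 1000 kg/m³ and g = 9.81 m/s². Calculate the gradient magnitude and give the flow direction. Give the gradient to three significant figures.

Pressure head at BH-9: ψ = P/(ρg) = 680.5×1000 / (1000 × 9.81) = 69.37 m.
Total head at BH-9: h = z + ψ = 23.31 + 69.37 = 92.68 m.
Pressure head at BH-14: ψ = P/(ρg) = 228×1000 / (1000 × 9.81) = 23.24 m.
Total head at BH-14: h = z + ψ = 78.09 + 23.24 = 101.33 m.
Head difference: h(BH-9) − h(BH-14) = 92.68 − 101.33 = -8.65 m.
Hydraulic gradient: i = |Δh| / L = 8.65 / 1446 = 0.00598.
Flow is from higher to lower head: from BH-14 toward BH-9, i.e. toward the west.

i ≈ 0.00598; groundwater flows toward the west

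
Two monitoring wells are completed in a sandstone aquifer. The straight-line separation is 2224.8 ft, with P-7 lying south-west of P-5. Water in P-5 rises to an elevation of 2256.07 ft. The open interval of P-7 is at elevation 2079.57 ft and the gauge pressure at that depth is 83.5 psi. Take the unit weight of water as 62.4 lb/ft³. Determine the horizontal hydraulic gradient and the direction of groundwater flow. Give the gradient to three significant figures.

i ≈ 0.00728; groundwater flows toward the north-east

Total head at P-5: h = 2256.07 ft (water level in the piezometer is the total head).
Pressure head at P-7: ψ = 144·P/γ = 144 × 83.5 / 62.4 = 192.69 ft.
Total head at P-7: h = z + ψ = 2079.57 + 192.69 = 2272.26 ft.
Head difference: h(P-5) − h(P-7) = 2256.07 − 2272.26 = -16.19 ft.
Hydraulic gradient: i = |Δh| / L = 16.19 / 2224.8 = 0.00728.
Flow is from higher to lower head: from P-7 toward P-5, i.e. toward the north-east.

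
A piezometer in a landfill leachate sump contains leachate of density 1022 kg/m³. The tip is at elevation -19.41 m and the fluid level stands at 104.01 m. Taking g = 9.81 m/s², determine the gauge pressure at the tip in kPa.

P ≈ 1240 kPa

Pressure head ψ = h − z = 104.01 − (-19.41) = 123.42 m.
P = ρgψ = 1022 × 9.81 × 123.42 = 1237387 Pa ≈ 1240 kPa.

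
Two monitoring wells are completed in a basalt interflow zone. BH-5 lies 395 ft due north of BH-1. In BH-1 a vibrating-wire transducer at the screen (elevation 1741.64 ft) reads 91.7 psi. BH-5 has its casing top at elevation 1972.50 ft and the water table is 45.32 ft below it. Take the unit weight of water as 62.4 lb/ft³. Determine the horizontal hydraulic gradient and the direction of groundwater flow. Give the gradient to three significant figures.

Pressure head at BH-1: ψ = 144·P/γ = 144 × 91.7 / 62.4 = 211.62 ft.
Total head at BH-1: h = z + ψ = 1741.64 + 211.62 = 1953.26 ft.
Total head at BH-5: h = 1972.50 − 45.32 = 1927.18 ft.
Head difference: h(BH-1) − h(BH-5) = 1953.26 − 1927.18 = 26.08 ft.
Hydraulic gradient: i = |Δh| / L = 26.08 / 395 = 0.0660.
Flow is from higher to lower head: from BH-1 toward BH-5, i.e. toward the north.

i ≈ 0.0660; groundwater flows toward the north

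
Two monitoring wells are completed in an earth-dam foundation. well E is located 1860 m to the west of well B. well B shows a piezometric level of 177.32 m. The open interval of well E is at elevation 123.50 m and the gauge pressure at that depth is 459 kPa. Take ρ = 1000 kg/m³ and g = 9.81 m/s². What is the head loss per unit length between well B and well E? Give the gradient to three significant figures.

Total head at well B: h = 177.32 m (water level in the piezometer is the total head).
Pressure head at well E: ψ = P/(ρg) = 459×1000 / (1000 × 9.81) = 46.79 m.
Total head at well E: h = z + ψ = 123.50 + 46.79 = 170.29 m.
Head difference: h(well B) − h(well E) = 177.32 − 170.29 = 7.03 m.
Hydraulic gradient: i = |Δh| / L = 7.03 / 1860 = 0.00378.

i ≈ 0.00378 m/m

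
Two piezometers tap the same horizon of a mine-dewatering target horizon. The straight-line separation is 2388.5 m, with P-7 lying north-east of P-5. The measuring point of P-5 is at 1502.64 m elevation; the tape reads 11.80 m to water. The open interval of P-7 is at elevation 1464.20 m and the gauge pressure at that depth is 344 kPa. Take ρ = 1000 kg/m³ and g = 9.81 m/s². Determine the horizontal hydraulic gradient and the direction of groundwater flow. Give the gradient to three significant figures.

Total head at P-5: h = 1502.64 − 11.80 = 1490.84 m.
Pressure head at P-7: ψ = P/(ρg) = 344×1000 / (1000 × 9.81) = 35.07 m.
Total head at P-7: h = z + ψ = 1464.20 + 35.07 = 1499.27 m.
Head difference: h(P-5) − h(P-7) = 1490.84 − 1499.27 = -8.43 m.
Hydraulic gradient: i = |Δh| / L = 8.43 / 2388.5 = 0.00353.
Flow is from higher to lower head: from P-7 toward P-5, i.e. toward the south-west.

i ≈ 0.00353; groundwater flows toward the south-west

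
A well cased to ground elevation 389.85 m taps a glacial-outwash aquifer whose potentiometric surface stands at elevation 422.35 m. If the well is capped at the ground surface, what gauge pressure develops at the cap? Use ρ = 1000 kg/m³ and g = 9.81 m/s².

P ≈ 319 kPa

Head above the cap: Δh = 422.35 − 389.85 = 32.50 m.
P = ρgΔh = 1000 × 9.81 × 32.50 = 318825 Pa ≈ 319 kPa.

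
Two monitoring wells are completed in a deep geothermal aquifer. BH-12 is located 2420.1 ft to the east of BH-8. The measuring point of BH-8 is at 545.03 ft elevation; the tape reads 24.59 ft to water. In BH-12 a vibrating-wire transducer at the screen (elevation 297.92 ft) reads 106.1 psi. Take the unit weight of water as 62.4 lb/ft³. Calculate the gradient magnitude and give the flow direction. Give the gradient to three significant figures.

i ≈ 0.00923; groundwater flows toward the west

Total head at BH-8: h = 545.03 − 24.59 = 520.44 ft.
Pressure head at BH-12: ψ = 144·P/γ = 144 × 106.1 / 62.4 = 244.85 ft.
Total head at BH-12: h = z + ψ = 297.92 + 244.85 = 542.77 ft.
Head difference: h(BH-8) − h(BH-12) = 520.44 − 542.77 = -22.33 ft.
Hydraulic gradient: i = |Δh| / L = 22.33 / 2420.1 = 0.00923.
Flow is from higher to lower head: from BH-12 toward BH-8, i.e. toward the west.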